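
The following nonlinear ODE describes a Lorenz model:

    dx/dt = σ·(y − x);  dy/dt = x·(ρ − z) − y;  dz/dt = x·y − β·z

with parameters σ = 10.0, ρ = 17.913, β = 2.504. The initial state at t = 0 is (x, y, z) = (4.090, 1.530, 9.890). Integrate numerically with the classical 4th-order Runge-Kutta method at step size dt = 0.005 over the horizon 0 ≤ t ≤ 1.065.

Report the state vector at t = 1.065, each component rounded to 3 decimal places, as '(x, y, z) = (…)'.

t=0.000: state=(4.090, 1.530, 9.890)
step 1 (dt=0.005): k1=(-25.600, 31.284, -18.507), k2=(-24.178, 30.879, -18.174), k3=(-24.224, 30.905, -18.175), k4=(-22.844, 30.518, -17.851); state += dt/6·(k1+2k2+2k3+k4)
t=0.005: state=(3.969, 1.684, 9.799)
t=0.010: state=(3.861, 1.835, 9.711)
t=0.015: state=(3.766, 1.983, 9.627)
continuing one RK4 step at a time; state shown every 10 steps (Δt=0.05):
t=0.050: state=(3.393, 2.956, 9.112)
t=0.100: state=(3.509, 4.317, 8.623)
t=0.150: state=(4.144, 5.841, 8.518)
t=0.200: state=(5.185, 7.639, 8.992)
t=0.250: state=(6.574, 9.639, 10.332)
t=0.300: state=(8.186, 11.467, 12.812)
t=0.350: state=(9.713, 12.360, 16.398)
t=0.400: state=(10.637, 11.503, 20.293)
t=0.450: state=(10.466, 8.904, 23.056)
t=0.500: state=(9.171, 5.741, 23.737)
t=0.550: state=(7.263, 3.288, 22.661)
t=0.600: state=(5.379, 1.942, 20.747)
t=0.650: state=(3.898, 1.436, 18.659)
t=0.700: state=(2.911, 1.402, 16.683)
t=0.750: state=(2.355, 1.601, 14.901)
t=0.800: state=(2.125, 1.935, 13.330)
t=0.850: state=(2.142, 2.386, 11.976)
t=0.900: state=(2.360, 2.982, 10.849)
t=0.950: state=(2.766, 3.773, 9.977)
t=1.000: state=(3.376, 4.819, 9.421)
t=1.050: state=(4.221, 6.171, 9.292)
t=1.065: state=(4.526, 6.638, 9.362)

(x, y, z) = (4.526, 6.638, 9.362)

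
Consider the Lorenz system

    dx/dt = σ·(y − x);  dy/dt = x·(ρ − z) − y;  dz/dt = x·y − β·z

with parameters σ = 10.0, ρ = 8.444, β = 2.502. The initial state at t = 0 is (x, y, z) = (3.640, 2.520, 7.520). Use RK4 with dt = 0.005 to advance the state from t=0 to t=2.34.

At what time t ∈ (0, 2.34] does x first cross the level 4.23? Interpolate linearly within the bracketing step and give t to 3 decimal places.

t=0.000: state=(3.640, 2.520, 7.520)
step 1 (dt=0.005): k1=(-11.200, 0.843, -9.642), k2=(-10.899, 0.902, -9.645), k3=(-10.905, 0.903, -9.642), k4=(-10.610, 0.961, -9.643); state += dt/6·(k1+2k2+2k3+k4)
t=0.005: state=(3.585, 2.525, 7.472)
t=0.010: state=(3.534, 2.530, 7.424)
t=0.015: state=(3.485, 2.535, 7.375)
continuing one RK4 step at a time; state shown every 20 steps (Δt=0.1):
t=0.100: state=(2.991, 2.708, 6.599)
t=0.200: state=(2.938, 3.072, 5.885)
t=0.300: state=(3.206, 3.592, 5.484)
t=0.400: state=(3.681, 4.232, 5.465)
t=0.490: state=(4.213, 4.828, 5.813)
next step: t=0.495: state=(4.244, 4.859, 5.842) — x has crossed 4.23
linear interpolation between t=0.490 (4.21294) and t=0.495 (4.24370) → t≈0.493

t = 0.493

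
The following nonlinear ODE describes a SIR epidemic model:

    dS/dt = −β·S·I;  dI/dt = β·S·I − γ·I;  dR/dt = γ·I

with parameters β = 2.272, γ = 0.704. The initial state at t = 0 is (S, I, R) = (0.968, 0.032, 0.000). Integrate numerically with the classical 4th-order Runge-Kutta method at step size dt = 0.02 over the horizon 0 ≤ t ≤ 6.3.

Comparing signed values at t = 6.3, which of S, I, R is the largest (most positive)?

largest component: R

t=0.000: state=(0.968, 0.032, 0.000)
step 1 (dt=0.02): k1=(-0.070, 0.048, 0.023), k2=(-0.071, 0.049, 0.023), k3=(-0.071, 0.049, 0.023), k4=(-0.072, 0.049, 0.023); state += dt/6·(k1+2k2+2k3+k4)
t=0.020: state=(0.967, 0.033, 0.000)
t=0.040: state=(0.965, 0.034, 0.001)
t=0.060: state=(0.964, 0.035, 0.001)
continuing one RK4 step at a time; state shown every 25 steps (Δt=0.5):
t=0.500: state=(0.918, 0.066, 0.017)
t=1.000: state=(0.825, 0.125, 0.049)
t=1.500: state=(0.684, 0.208, 0.108)
t=2.000: state=(0.514, 0.290, 0.196)
t=2.500: state=(0.359, 0.334, 0.307)
t=3.000: state=(0.245, 0.329, 0.425)
t=3.500: state=(0.172, 0.293, 0.535)
t=4.000: state=(0.127, 0.243, 0.630)
t=4.500: state=(0.099, 0.194, 0.707)
t=5.000: state=(0.081, 0.151, 0.767)
t=5.500: state=(0.070, 0.116, 0.814)
t=6.000: state=(0.062, 0.088, 0.850)
t=6.300: state=(0.059, 0.074, 0.867)
compare at T: S=0.059, I=0.074, R=0.867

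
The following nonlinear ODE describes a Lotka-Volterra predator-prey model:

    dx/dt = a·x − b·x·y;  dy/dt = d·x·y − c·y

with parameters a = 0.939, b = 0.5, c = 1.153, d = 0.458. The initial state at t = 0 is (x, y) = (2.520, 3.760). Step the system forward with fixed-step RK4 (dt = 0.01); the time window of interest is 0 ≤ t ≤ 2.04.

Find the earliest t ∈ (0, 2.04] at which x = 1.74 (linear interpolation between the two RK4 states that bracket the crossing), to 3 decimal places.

t=0.000: state=(2.520, 3.760)
step 1 (dt=0.01): k1=(-2.371, 0.004), k2=(-2.360, -0.016), k3=(-2.360, -0.016), k4=(-2.349, -0.036); state += dt/6·(k1+2k2+2k3+k4)
t=0.010: state=(2.496, 3.760)
t=0.020: state=(2.473, 3.759)
t=0.030: state=(2.450, 3.758)
continuing one RK4 step at a time; state shown every 10 steps (Δt=0.1):
t=0.100: state=(2.294, 3.741)
t=0.200: state=(2.093, 3.685)
t=0.300: state=(1.916, 3.599)
t=0.400: state=(1.763, 3.489)
t=0.410: state=(1.749, 3.477)
next step: t=0.420: state=(1.735, 3.465) — x has crossed 1.74
linear interpolation between t=0.410 (1.74863) and t=0.420 (1.73476) → t≈0.416

t = 0.416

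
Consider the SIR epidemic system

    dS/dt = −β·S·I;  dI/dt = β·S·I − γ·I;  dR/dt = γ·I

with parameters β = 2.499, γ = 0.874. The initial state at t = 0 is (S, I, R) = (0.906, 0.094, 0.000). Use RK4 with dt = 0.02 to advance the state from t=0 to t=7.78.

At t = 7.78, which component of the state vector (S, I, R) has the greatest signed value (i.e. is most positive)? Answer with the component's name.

largest component: R

t=0.000: state=(0.906, 0.094, 0.000)
step 1 (dt=0.02): k1=(-0.213, 0.131, 0.082), k2=(-0.215, 0.132, 0.083), k3=(-0.215, 0.132, 0.083), k4=(-0.218, 0.133, 0.084); state += dt/6·(k1+2k2+2k3+k4)
t=0.020: state=(0.902, 0.097, 0.002)
t=0.040: state=(0.897, 0.099, 0.003)
t=0.060: state=(0.893, 0.102, 0.005)
continuing one RK4 step at a time; state shown every 25 steps (Δt=0.5):
t=0.500: state=(0.768, 0.174, 0.058)
t=1.000: state=(0.584, 0.262, 0.153)
t=1.500: state=(0.405, 0.313, 0.281)
t=2.000: state=(0.274, 0.308, 0.419)
t=2.500: state=(0.191, 0.264, 0.545)
t=3.000: state=(0.142, 0.210, 0.648)
t=3.500: state=(0.113, 0.159, 0.729)
t=4.000: state=(0.095, 0.117, 0.788)
t=4.500: state=(0.084, 0.084, 0.832)
t=5.000: state=(0.077, 0.060, 0.863)
t=5.500: state=(0.072, 0.043, 0.885)
t=6.000: state=(0.069, 0.030, 0.901)
t=6.500: state=(0.067, 0.021, 0.912)
t=7.000: state=(0.065, 0.015, 0.920)
t=7.500: state=(0.064, 0.010, 0.925)
t=7.780: state=(0.064, 0.008, 0.928)
compare at T: S=0.064, I=0.008, R=0.928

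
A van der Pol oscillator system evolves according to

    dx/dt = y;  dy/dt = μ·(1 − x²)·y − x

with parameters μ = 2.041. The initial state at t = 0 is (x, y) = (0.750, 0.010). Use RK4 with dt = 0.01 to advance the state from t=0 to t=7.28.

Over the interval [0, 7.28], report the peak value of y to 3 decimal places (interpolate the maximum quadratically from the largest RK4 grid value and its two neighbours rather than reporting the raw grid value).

max y = 3.867

t=0.000: state=(0.750, 0.010)
step 1 (dt=0.01): k1=(0.010, -0.741), k2=(0.006, -0.744), k3=(0.006, -0.744), k4=(0.003, -0.748); state += dt/6·(k1+2k2+2k3+k4)
t=0.010: state=(0.750, 0.003)
t=0.020: state=(0.750, -0.005)
t=0.030: state=(0.750, -0.013)
continuing one RK4 step at a time; state shown every 25 steps (Δt=0.25):
t=0.250: state=(0.728, -0.197)
t=0.500: state=(0.647, -0.456)
t=0.750: state=(0.492, -0.815)
t=1.000: state=(0.223, -1.382)
t=1.250: state=(-0.229, -2.293)
t=1.500: state=(-0.917, -3.041)
t=1.750: state=(-1.579, -1.921)
t=2.000: state=(-1.850, -0.409)
t=2.250: state=(-1.868, 0.149)
t=2.500: state=(-1.806, 0.312)
t=2.750: state=(-1.719, 0.378)
t=3.000: state=(-1.619, 0.428)
t=3.250: state=(-1.505, 0.484)
t=3.500: state=(-1.375, 0.560)
t=3.750: state=(-1.222, 0.670)
t=4.000: state=(-1.034, 0.848)
t=4.250: state=(-0.787, 1.160)
t=4.500: state=(-0.430, 1.767)
t=4.750: state=(0.143, 2.923)
t=5.000: state=(1.026, 3.851)
t=5.250: state=(1.791, 1.875)
t=5.500: state=(2.013, 0.205)
t=5.750: state=(1.999, -0.212)
t=6.000: state=(1.931, -0.309)
t=6.250: state=(1.849, -0.348)
t=6.500: state=(1.757, -0.381)
t=6.750: state=(1.658, -0.418)
t=7.000: state=(1.548, -0.466)
t=7.250: state=(1.423, -0.531)
t=7.280: state=(1.407, -0.541)
largest grid value and its neighbours: y(4.970)=3.86522, y(4.980)=3.86660, y(4.990)=3.86180
parabola through these three points peaks at t≈4.977 with y≈3.86684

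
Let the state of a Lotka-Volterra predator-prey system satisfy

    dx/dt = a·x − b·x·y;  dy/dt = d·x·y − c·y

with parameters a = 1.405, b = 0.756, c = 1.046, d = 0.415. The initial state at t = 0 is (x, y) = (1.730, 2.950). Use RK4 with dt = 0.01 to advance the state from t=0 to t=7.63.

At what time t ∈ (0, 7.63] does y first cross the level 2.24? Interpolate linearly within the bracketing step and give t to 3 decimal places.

t = 0.606

t=0.000: state=(1.730, 2.950)
step 1 (dt=0.01): k1=(-1.428, -0.968), k2=(-1.415, -0.975), k3=(-1.415, -0.975), k4=(-1.403, -0.982); state += dt/6·(k1+2k2+2k3+k4)
t=0.010: state=(1.716, 2.940)
t=0.020: state=(1.702, 2.930)
t=0.030: state=(1.688, 2.920)
continuing one RK4 step at a time; state shown every 25 steps (Δt=0.25):
t=0.250: state=(1.443, 2.674)
t=0.500: state=(1.273, 2.369)
t=0.600: state=(1.231, 2.247)
next step: t=0.610: state=(1.227, 2.235) — y has crossed 2.24
linear interpolation between t=0.600 (2.24708) and t=0.610 (2.23507) → t≈0.606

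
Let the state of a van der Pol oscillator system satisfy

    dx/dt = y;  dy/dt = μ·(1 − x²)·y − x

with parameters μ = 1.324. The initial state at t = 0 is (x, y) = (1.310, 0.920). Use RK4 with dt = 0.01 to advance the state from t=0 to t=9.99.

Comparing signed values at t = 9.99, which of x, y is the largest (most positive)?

largest component: y

t=0.000: state=(1.310, 0.920)
step 1 (dt=0.01): k1=(0.920, -2.182), k2=(0.909, -2.191), k3=(0.909, -2.191), k4=(0.898, -2.199); state += dt/6·(k1+2k2+2k3+k4)
t=0.010: state=(1.319, 0.898)
t=0.020: state=(1.328, 0.876)
t=0.030: state=(1.337, 0.854)
continuing one RK4 step at a time; state shown every 50 steps (Δt=0.5):
t=0.500: state=(1.506, -0.060)
t=1.000: state=(1.339, -0.555)
t=1.500: state=(0.963, -0.971)
t=2.000: state=(0.300, -1.800)
t=2.500: state=(-0.931, -2.930)
t=3.000: state=(-1.924, -0.693)
t=3.500: state=(-1.936, 0.338)
t=4.000: state=(-1.707, 0.549)
t=4.500: state=(-1.390, 0.735)
t=5.000: state=(-0.943, 1.103)
t=5.500: state=(-0.196, 2.029)
t=6.000: state=(1.142, 2.925)
t=6.500: state=(1.986, 0.405)
t=7.000: state=(1.931, -0.384)
t=7.500: state=(1.690, -0.564)
t=8.000: state=(1.364, -0.754)
t=8.500: state=(0.904, -1.143)
t=9.000: state=(0.123, -2.130)
t=9.500: state=(-1.244, -2.827)
t=9.990: state=(-1.995, -0.319)
compare at T: x=-1.995, y=-0.319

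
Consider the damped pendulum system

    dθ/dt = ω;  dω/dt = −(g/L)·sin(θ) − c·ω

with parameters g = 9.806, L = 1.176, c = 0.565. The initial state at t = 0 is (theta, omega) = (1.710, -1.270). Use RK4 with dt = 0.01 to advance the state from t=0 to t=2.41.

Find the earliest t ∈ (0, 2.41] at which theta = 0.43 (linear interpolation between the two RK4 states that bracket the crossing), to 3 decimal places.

t = 0.460

t=0.000: state=(1.710, -1.270)
step 1 (dt=0.01): k1=(-1.270, -7.540), k2=(-1.308, -7.526), k3=(-1.308, -7.526), k4=(-1.345, -7.512); state += dt/6·(k1+2k2+2k3+k4)
t=0.010: state=(1.697, -1.345)
t=0.020: state=(1.683, -1.420)
t=0.030: state=(1.669, -1.495)
continuing one RK4 step at a time; state shown every 10 steps (Δt=0.1):
t=0.100: state=(1.546, -2.008)
t=0.200: state=(1.310, -2.699)
t=0.300: state=(1.009, -3.292)
t=0.400: state=(0.657, -3.709)
t=0.460: state=(0.430, -3.840)
next step: t=0.470: state=(0.392, -3.851) — theta has crossed 0.43
linear interpolation between t=0.460 (0.43026) and t=0.470 (0.39180) → t≈0.460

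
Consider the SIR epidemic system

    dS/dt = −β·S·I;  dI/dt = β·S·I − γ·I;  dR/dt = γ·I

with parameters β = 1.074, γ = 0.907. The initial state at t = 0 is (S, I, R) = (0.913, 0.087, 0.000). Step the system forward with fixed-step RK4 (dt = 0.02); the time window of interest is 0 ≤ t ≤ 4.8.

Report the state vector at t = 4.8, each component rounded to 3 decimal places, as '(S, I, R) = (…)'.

(S, I, R) = (0.614, 0.051, 0.335)

t=0.000: state=(0.913, 0.087, 0.000)
step 1 (dt=0.02): k1=(-0.085, 0.006, 0.079), k2=(-0.085, 0.006, 0.079), k3=(-0.085, 0.006, 0.079), k4=(-0.085, 0.006, 0.079); state += dt/6·(k1+2k2+2k3+k4)
t=0.020: state=(0.911, 0.087, 0.002)
t=0.040: state=(0.910, 0.087, 0.003)
t=0.060: state=(0.908, 0.087, 0.005)
continuing one RK4 step at a time; state shown every 10 steps (Δt=0.2):
t=0.200: state=(0.896, 0.088, 0.016)
t=0.400: state=(0.879, 0.089, 0.032)
t=0.600: state=(0.862, 0.089, 0.048)
t=0.800: state=(0.846, 0.090, 0.064)
t=1.000: state=(0.830, 0.090, 0.081)
t=1.200: state=(0.814, 0.089, 0.097)
t=1.400: state=(0.799, 0.088, 0.113)
t=1.600: state=(0.784, 0.087, 0.129)
t=1.800: state=(0.769, 0.086, 0.145)
t=2.000: state=(0.755, 0.085, 0.160)
t=2.200: state=(0.742, 0.083, 0.175)
t=2.400: state=(0.729, 0.081, 0.190)
t=2.600: state=(0.717, 0.079, 0.205)
t=2.800: state=(0.705, 0.077, 0.219)
t=3.000: state=(0.693, 0.074, 0.232)
t=3.200: state=(0.683, 0.072, 0.246)
t=3.400: state=(0.672, 0.069, 0.258)
t=3.600: state=(0.663, 0.067, 0.271)
t=3.800: state=(0.653, 0.064, 0.283)
t=4.000: state=(0.645, 0.061, 0.294)
t=4.200: state=(0.636, 0.059, 0.305)
t=4.400: state=(0.628, 0.056, 0.315)
t=4.600: state=(0.621, 0.054, 0.325)
t=4.800: state=(0.614, 0.051, 0.335)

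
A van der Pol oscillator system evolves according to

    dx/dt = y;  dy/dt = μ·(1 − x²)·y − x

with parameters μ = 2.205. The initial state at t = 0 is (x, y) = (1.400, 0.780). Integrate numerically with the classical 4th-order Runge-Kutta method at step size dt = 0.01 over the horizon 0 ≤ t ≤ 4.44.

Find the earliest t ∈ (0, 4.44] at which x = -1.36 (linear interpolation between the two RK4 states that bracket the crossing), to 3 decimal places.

t = 2.525

t=0.000: state=(1.400, 0.780)
step 1 (dt=0.01): k1=(0.780, -3.051), k2=(0.765, -3.041), k3=(0.765, -3.041), k4=(0.750, -3.030); state += dt/6·(k1+2k2+2k3+k4)
t=0.010: state=(1.408, 0.750)
t=0.020: state=(1.415, 0.719)
t=0.030: state=(1.422, 0.690)
continuing one RK4 step at a time; state shown every 20 steps (Δt=0.2):
t=0.200: state=(1.500, 0.246)
t=0.400: state=(1.512, -0.091)
t=0.600: state=(1.473, -0.284)
t=0.800: state=(1.403, -0.408)
t=1.000: state=(1.311, -0.509)
t=1.200: state=(1.199, -0.618)
t=1.400: state=(1.062, -0.760)
t=1.600: state=(0.890, -0.972)
t=1.800: state=(0.664, -1.325)
t=2.000: state=(0.342, -1.951)
t=2.200: state=(-0.147, -3.021)
t=2.400: state=(-0.869, -4.035)
t=2.520: state=(-1.341, -3.653)
next step: t=2.530: state=(-1.377, -3.572) — x has crossed -1.36
linear interpolation between t=2.520 (-1.34095) and t=2.530 (-1.37708) → t≈2.525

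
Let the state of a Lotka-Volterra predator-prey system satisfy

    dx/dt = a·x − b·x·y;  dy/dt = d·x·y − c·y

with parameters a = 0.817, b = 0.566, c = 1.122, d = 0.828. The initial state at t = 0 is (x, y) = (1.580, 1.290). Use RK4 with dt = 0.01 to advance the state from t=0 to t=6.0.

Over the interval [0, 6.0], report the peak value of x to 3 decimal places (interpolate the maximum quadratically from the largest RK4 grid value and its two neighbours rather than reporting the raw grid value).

t=0.000: state=(1.580, 1.290)
step 1 (dt=0.01): k1=(0.137, 0.240), k2=(0.136, 0.241), k3=(0.136, 0.241), k4=(0.135, 0.242); state += dt/6·(k1+2k2+2k3+k4)
t=0.010: state=(1.581, 1.292)
t=0.020: state=(1.583, 1.295)
t=0.030: state=(1.584, 1.297)
continuing one RK4 step at a time; state shown every 20 steps (Δt=0.2):
t=0.200: state=(1.603, 1.342)
t=0.400: state=(1.616, 1.400)
t=0.600: state=(1.619, 1.462)
t=0.800: state=(1.610, 1.526)
t=1.000: state=(1.589, 1.590)
t=1.200: state=(1.557, 1.648)
t=1.400: state=(1.517, 1.699)
t=1.600: state=(1.470, 1.739)
t=1.800: state=(1.420, 1.765)
t=2.000: state=(1.368, 1.776)
t=2.200: state=(1.318, 1.773)
t=2.400: state=(1.271, 1.755)
t=2.600: state=(1.229, 1.724)
t=2.800: state=(1.193, 1.683)
t=3.000: state=(1.164, 1.634)
t=3.200: state=(1.143, 1.581)
t=3.400: state=(1.129, 1.524)
t=3.600: state=(1.122, 1.467)
t=3.800: state=(1.122, 1.411)
t=4.000: state=(1.130, 1.359)
t=4.200: state=(1.144, 1.310)
t=4.400: state=(1.164, 1.267)
t=4.600: state=(1.190, 1.231)
t=4.800: state=(1.222, 1.200)
t=5.000: state=(1.257, 1.178)
t=5.200: state=(1.297, 1.162)
t=5.400: state=(1.339, 1.155)
t=5.600: state=(1.384, 1.157)
t=5.800: state=(1.429, 1.166)
t=6.000: state=(1.473, 1.185)
largest grid value and its neighbours: x(0.530)=1.61928, x(0.540)=1.61929, x(0.550)=1.61928
parabola through these three points peaks at t≈0.541 with x≈1.61929

max x = 1.619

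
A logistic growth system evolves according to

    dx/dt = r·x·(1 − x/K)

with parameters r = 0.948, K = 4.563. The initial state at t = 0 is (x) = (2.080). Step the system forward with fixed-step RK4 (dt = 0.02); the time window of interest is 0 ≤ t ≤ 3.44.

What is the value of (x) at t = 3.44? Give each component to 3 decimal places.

(x) = (4.363)

t=0.000: state=(2.080)
step 1 (dt=0.02): k1=(1.073), k2=(1.074), k3=(1.074), k4=(1.075); state += dt/6·(k1+2k2+2k3+k4)
t=0.020: state=(2.101)
t=0.040: state=(2.123)
t=0.060: state=(2.145)
continuing one RK4 step at a time; state shown every 10 steps (Δt=0.2):
t=0.200: state=(2.296)
t=0.400: state=(2.511)
t=0.600: state=(2.723)
t=0.800: state=(2.927)
t=1.000: state=(3.120)
t=1.200: state=(3.300)
t=1.400: state=(3.466)
t=1.600: state=(3.616)
t=1.800: state=(3.750)
t=2.000: state=(3.869)
t=2.200: state=(3.974)
t=2.400: state=(4.064)
t=2.600: state=(4.143)
t=2.800: state=(4.210)
t=3.000: state=(4.267)
t=3.200: state=(4.315)
t=3.400: state=(4.356)
t=3.440: state=(4.363)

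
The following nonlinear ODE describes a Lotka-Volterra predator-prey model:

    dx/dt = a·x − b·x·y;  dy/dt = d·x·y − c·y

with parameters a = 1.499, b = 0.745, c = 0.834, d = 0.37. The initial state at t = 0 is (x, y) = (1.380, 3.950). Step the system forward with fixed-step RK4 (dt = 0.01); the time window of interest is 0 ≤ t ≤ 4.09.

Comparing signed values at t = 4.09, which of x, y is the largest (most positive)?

t=0.000: state=(1.380, 3.950)
step 1 (dt=0.01): k1=(-1.992, -1.277), k2=(-1.971, -1.290), k3=(-1.972, -1.290), k4=(-1.951, -1.302); state += dt/6·(k1+2k2+2k3+k4)
t=0.010: state=(1.360, 3.937)
t=0.020: state=(1.341, 3.924)
t=0.030: state=(1.322, 3.911)
continuing one RK4 step at a time; state shown every 20 steps (Δt=0.2):
t=0.200: state=(1.056, 3.655)
t=0.400: state=(0.847, 3.318)
t=0.600: state=(0.716, 2.974)
t=0.800: state=(0.636, 2.645)
t=1.000: state=(0.592, 2.343)
t=1.200: state=(0.575, 2.070)
t=1.400: state=(0.581, 1.828)
t=1.600: state=(0.607, 1.617)
t=1.800: state=(0.653, 1.433)
t=2.000: state=(0.720, 1.276)
t=2.200: state=(0.812, 1.143)
t=2.400: state=(0.932, 1.032)
t=2.600: state=(1.086, 0.941)
t=2.800: state=(1.281, 0.869)
t=3.000: state=(1.526, 0.815)
t=3.200: state=(1.828, 0.781)
t=3.400: state=(2.199, 0.767)
t=3.600: state=(2.647, 0.776)
t=3.800: state=(3.174, 0.814)
t=4.000: state=(3.775, 0.891)
t=4.090: state=(4.063, 0.942)
compare at T: x=4.063, y=0.942

largest component: x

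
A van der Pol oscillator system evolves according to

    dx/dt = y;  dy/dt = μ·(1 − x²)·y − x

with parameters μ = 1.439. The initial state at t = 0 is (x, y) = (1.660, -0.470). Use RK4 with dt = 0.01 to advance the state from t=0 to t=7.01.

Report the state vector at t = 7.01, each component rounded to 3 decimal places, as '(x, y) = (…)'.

(x, y) = (1.699, -0.528)

t=0.000: state=(1.660, -0.470)
step 1 (dt=0.01): k1=(-0.470, -0.473), k2=(-0.472, -0.470), k3=(-0.472, -0.470), k4=(-0.475, -0.467); state += dt/6·(k1+2k2+2k3+k4)
t=0.010: state=(1.655, -0.475)
t=0.020: state=(1.651, -0.479)
t=0.030: state=(1.646, -0.484)
continuing one RK4 step at a time; state shown every 25 steps (Δt=0.25):
t=0.250: state=(1.529, -0.578)
t=0.500: state=(1.371, -0.690)
t=0.750: state=(1.181, -0.837)
t=1.000: state=(0.946, -1.058)
t=1.250: state=(0.640, -1.418)
t=1.500: state=(0.217, -2.017)
t=1.750: state=(-0.389, -2.838)
t=2.000: state=(-1.154, -3.039)
t=2.250: state=(-1.763, -1.653)
t=2.500: state=(-1.993, -0.338)
t=2.750: state=(-2.000, 0.192)
t=3.000: state=(-1.925, 0.377)
t=3.250: state=(-1.819, 0.463)
t=3.500: state=(-1.695, 0.530)
t=3.750: state=(-1.553, 0.603)
t=4.000: state=(-1.391, 0.699)
t=4.250: state=(-1.201, 0.836)
t=4.500: state=(-0.967, 1.048)
t=4.750: state=(-0.665, 1.396)
t=5.000: state=(-0.250, 1.977)
t=5.250: state=(0.345, 2.799)
t=5.500: state=(1.109, 3.083)
t=5.750: state=(1.739, 1.757)
t=6.000: state=(1.990, 0.389)
t=6.250: state=(2.004, -0.175)
t=6.500: state=(1.932, -0.370)
t=6.750: state=(1.828, -0.459)
t=7.000: state=(1.705, -0.525)
t=7.010: state=(1.699, -0.528)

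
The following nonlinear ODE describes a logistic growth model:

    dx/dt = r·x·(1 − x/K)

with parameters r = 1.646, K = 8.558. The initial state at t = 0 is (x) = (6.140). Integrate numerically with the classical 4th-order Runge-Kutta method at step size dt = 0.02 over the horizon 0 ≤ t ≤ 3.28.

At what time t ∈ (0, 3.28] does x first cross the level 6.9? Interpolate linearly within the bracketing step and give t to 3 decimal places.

t=0.000: state=(6.140)
step 1 (dt=0.02): k1=(2.856), k2=(2.835), k3=(2.835), k4=(2.814); state += dt/6·(k1+2k2+2k3+k4)
t=0.020: state=(6.197)
t=0.040: state=(6.253)
t=0.060: state=(6.308)
continuing one RK4 step at a time; state shown every 10 steps (Δt=0.2):
t=0.200: state=(6.669)
t=0.300: state=(6.900)
next step: t=0.320: state=(6.943) — x has crossed 6.9
linear interpolation between t=0.300 (6.89970) and t=0.320 (6.94327) → t≈0.300

t = 0.300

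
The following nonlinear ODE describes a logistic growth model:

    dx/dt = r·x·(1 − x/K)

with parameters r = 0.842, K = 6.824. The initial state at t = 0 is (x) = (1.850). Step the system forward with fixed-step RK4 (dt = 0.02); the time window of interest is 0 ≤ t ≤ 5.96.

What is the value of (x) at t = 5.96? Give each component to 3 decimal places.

t=0.000: state=(1.850)
step 1 (dt=0.02): k1=(1.135), k2=(1.140), k3=(1.140), k4=(1.144); state += dt/6·(k1+2k2+2k3+k4)
t=0.020: state=(1.873)
t=0.040: state=(1.896)
t=0.060: state=(1.919)
continuing one RK4 step at a time; state shown every 10 steps (Δt=0.2):
t=0.200: state=(2.086)
t=0.400: state=(2.337)
t=0.600: state=(2.602)
t=0.800: state=(2.878)
t=1.000: state=(3.162)
t=1.200: state=(3.448)
t=1.400: state=(3.735)
t=1.600: state=(4.017)
t=1.800: state=(4.290)
t=2.000: state=(4.552)
t=2.200: state=(4.800)
t=2.400: state=(5.031)
t=2.600: state=(5.245)
t=2.800: state=(5.440)
t=3.000: state=(5.616)
t=3.200: state=(5.775)
t=3.400: state=(5.916)
t=3.600: state=(6.040)
t=3.800: state=(6.150)
t=4.000: state=(6.245)
t=4.200: state=(6.329)
t=4.400: state=(6.401)
t=4.600: state=(6.463)
t=4.800: state=(6.516)
t=5.000: state=(6.562)
t=5.200: state=(6.601)
t=5.400: state=(6.635)
t=5.600: state=(6.664)
t=5.800: state=(6.688)
t=5.960: state=(6.705)

(x) = (6.705)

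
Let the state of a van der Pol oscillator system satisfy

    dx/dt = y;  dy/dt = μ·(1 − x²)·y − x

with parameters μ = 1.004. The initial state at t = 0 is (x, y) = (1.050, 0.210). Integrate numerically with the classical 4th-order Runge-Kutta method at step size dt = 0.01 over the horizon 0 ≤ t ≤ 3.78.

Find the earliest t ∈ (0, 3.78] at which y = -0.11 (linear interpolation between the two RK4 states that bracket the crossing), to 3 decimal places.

t=0.000: state=(1.050, 0.210)
step 1 (dt=0.01): k1=(0.210, -1.072), k2=(0.205, -1.073), k3=(0.205, -1.073), k4=(0.199, -1.073); state += dt/6·(k1+2k2+2k3+k4)
t=0.010: state=(1.052, 0.199)
t=0.020: state=(1.054, 0.189)
t=0.030: state=(1.056, 0.178)
continuing one RK4 step at a time; state shown every 20 steps (Δt=0.2):
t=0.200: state=(1.070, -0.005)
t=0.290: state=(1.066, -0.101)
next step: t=0.300: state=(1.065, -0.111) — y has crossed -0.11
linear interpolation between t=0.290 (-0.10083) and t=0.300 (-0.11134) → t≈0.299

t = 0.299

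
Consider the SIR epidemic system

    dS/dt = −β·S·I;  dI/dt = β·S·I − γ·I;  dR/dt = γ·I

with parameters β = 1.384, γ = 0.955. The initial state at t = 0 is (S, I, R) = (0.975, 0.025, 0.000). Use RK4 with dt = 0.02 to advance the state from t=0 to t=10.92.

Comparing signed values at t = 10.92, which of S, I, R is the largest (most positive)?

largest component: R

t=0.000: state=(0.975, 0.025, 0.000)
step 1 (dt=0.02): k1=(-0.034, 0.010, 0.024), k2=(-0.034, 0.010, 0.024), k3=(-0.034, 0.010, 0.024), k4=(-0.034, 0.010, 0.024); state += dt/6·(k1+2k2+2k3+k4)
t=0.020: state=(0.974, 0.025, 0.000)
t=0.040: state=(0.974, 0.025, 0.001)
t=0.060: state=(0.973, 0.026, 0.001)
continuing one RK4 step at a time; state shown every 25 steps (Δt=0.5):
t=0.500: state=(0.957, 0.030, 0.013)
t=1.000: state=(0.935, 0.036, 0.029)
t=1.500: state=(0.910, 0.042, 0.048)
t=2.000: state=(0.882, 0.049, 0.070)
t=2.500: state=(0.850, 0.055, 0.094)
t=3.000: state=(0.817, 0.061, 0.122)
t=3.500: state=(0.782, 0.066, 0.153)
t=4.000: state=(0.746, 0.069, 0.185)
t=4.500: state=(0.710, 0.071, 0.219)
t=5.000: state=(0.676, 0.071, 0.253)
t=5.500: state=(0.644, 0.070, 0.286)
t=6.000: state=(0.614, 0.067, 0.319)
t=6.500: state=(0.587, 0.063, 0.350)
t=7.000: state=(0.563, 0.058, 0.379)
t=7.500: state=(0.542, 0.053, 0.405)
t=8.000: state=(0.523, 0.047, 0.429)
t=8.500: state=(0.507, 0.042, 0.451)
t=9.000: state=(0.494, 0.037, 0.469)
t=9.500: state=(0.482, 0.032, 0.486)
t=10.000: state=(0.472, 0.028, 0.500)
t=10.500: state=(0.464, 0.024, 0.512)
t=10.920: state=(0.458, 0.021, 0.521)
compare at T: S=0.458, I=0.021, R=0.521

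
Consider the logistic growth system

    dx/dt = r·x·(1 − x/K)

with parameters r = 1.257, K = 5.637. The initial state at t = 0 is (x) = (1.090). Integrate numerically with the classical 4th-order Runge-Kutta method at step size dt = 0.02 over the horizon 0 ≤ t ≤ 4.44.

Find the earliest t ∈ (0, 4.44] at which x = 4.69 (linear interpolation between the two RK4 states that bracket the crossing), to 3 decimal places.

t = 2.409

t=0.000: state=(1.090)
step 1 (dt=0.02): k1=(1.105), k2=(1.114), k3=(1.114), k4=(1.122); state += dt/6·(k1+2k2+2k3+k4)
t=0.020: state=(1.112)
t=0.040: state=(1.135)
t=0.060: state=(1.158)
continuing one RK4 step at a time; state shown every 10 steps (Δt=0.2):
t=0.200: state=(1.328)
t=0.400: state=(1.600)
t=0.600: state=(1.903)
t=0.800: state=(2.232)
t=1.000: state=(2.578)
t=1.200: state=(2.931)
t=1.400: state=(3.281)
t=1.600: state=(3.617)
t=1.800: state=(3.930)
t=2.000: state=(4.214)
t=2.200: state=(4.465)
t=2.400: state=(4.681)
next step: t=2.420: state=(4.701) — x has crossed 4.69
linear interpolation between t=2.400 (4.68100) and t=2.420 (4.70079) → t≈2.409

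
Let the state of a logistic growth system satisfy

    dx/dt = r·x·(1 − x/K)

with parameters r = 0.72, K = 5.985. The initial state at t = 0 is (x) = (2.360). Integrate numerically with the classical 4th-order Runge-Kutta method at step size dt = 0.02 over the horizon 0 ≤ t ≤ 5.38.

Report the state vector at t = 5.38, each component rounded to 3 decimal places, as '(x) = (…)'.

(x) = (5.800)

t=0.000: state=(2.360)
step 1 (dt=0.02): k1=(1.029), k2=(1.031), k3=(1.031), k4=(1.032); state += dt/6·(k1+2k2+2k3+k4)
t=0.020: state=(2.381)
t=0.040: state=(2.401)
t=0.060: state=(2.422)
continuing one RK4 step at a time; state shown every 10 steps (Δt=0.2):
t=0.200: state=(2.569)
t=0.400: state=(2.782)
t=0.600: state=(2.997)
t=0.800: state=(3.212)
t=1.000: state=(3.425)
t=1.200: state=(3.633)
t=1.400: state=(3.835)
t=1.600: state=(4.029)
t=1.800: state=(4.214)
t=2.000: state=(4.388)
t=2.200: state=(4.551)
t=2.400: state=(4.702)
t=2.600: state=(4.841)
t=2.800: state=(4.969)
t=3.000: state=(5.084)
t=3.200: state=(5.189)
t=3.400: state=(5.283)
t=3.600: state=(5.368)
t=3.800: state=(5.443)
t=4.000: state=(5.510)
t=4.200: state=(5.569)
t=4.400: state=(5.622)
t=4.600: state=(5.668)
t=4.800: state=(5.708)
t=5.000: state=(5.744)
t=5.200: state=(5.775)
t=5.380: state=(5.800)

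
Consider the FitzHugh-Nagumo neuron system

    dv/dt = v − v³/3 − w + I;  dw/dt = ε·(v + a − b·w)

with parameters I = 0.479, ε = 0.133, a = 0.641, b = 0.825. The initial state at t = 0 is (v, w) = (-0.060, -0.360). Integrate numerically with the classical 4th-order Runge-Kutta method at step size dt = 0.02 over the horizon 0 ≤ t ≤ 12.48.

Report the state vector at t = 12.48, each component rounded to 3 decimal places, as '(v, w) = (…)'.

t=0.000: state=(-0.060, -0.360)
step 1 (dt=0.02): k1=(0.779, 0.117), k2=(0.786, 0.118), k3=(0.786, 0.118), k4=(0.792, 0.119); state += dt/6·(k1+2k2+2k3+k4)
t=0.020: state=(-0.044, -0.358)
t=0.040: state=(-0.028, -0.355)
t=0.060: state=(-0.012, -0.353)
continuing one RK4 step at a time; state shown every 25 steps (Δt=0.5):
t=0.500: state=(0.423, -0.288)
t=1.000: state=(1.071, -0.184)
t=1.500: state=(1.610, -0.044)
t=2.000: state=(1.822, 0.113)
t=2.500: state=(1.845, 0.267)
t=3.000: state=(1.808, 0.413)
t=3.500: state=(1.755, 0.548)
t=4.000: state=(1.695, 0.672)
t=4.500: state=(1.634, 0.785)
t=5.000: state=(1.570, 0.888)
t=5.500: state=(1.504, 0.982)
t=6.000: state=(1.437, 1.066)
t=6.500: state=(1.366, 1.141)
t=7.000: state=(1.291, 1.208)
t=7.500: state=(1.210, 1.266)
t=8.000: state=(1.123, 1.315)
t=8.500: state=(1.024, 1.356)
t=9.000: state=(0.910, 1.387)
t=9.500: state=(0.771, 1.409)
t=10.000: state=(0.590, 1.420)
t=10.500: state=(0.337, 1.416)
t=11.000: state=(-0.049, 1.392)
t=11.500: state=(-0.646, 1.338)
t=12.000: state=(-1.365, 1.242)
t=12.480: state=(-1.794, 1.118)

(v, w) = (-1.794, 1.118)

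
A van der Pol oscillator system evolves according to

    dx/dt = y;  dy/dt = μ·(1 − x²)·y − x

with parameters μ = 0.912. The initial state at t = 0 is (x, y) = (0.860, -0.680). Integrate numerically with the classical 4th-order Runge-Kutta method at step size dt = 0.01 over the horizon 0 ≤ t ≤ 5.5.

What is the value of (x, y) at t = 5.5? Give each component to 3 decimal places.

t=0.000: state=(0.860, -0.680)
step 1 (dt=0.01): k1=(-0.680, -1.021), k2=(-0.685, -1.023), k3=(-0.685, -1.023), k4=(-0.690, -1.024); state += dt/6·(k1+2k2+2k3+k4)
t=0.010: state=(0.853, -0.690)
t=0.020: state=(0.846, -0.700)
t=0.030: state=(0.839, -0.711)
continuing one RK4 step at a time; state shown every 20 steps (Δt=0.2):
t=0.200: state=(0.703, -0.892)
t=0.400: state=(0.501, -1.130)
t=0.600: state=(0.249, -1.403)
t=0.800: state=(-0.062, -1.701)
t=1.000: state=(-0.430, -1.964)
t=1.200: state=(-0.836, -2.055)
t=1.400: state=(-1.230, -1.819)
t=1.600: state=(-1.543, -1.275)
t=1.800: state=(-1.734, -0.650)
t=2.000: state=(-1.811, -0.144)
t=2.200: state=(-1.803, 0.202)
t=2.400: state=(-1.738, 0.430)
t=2.600: state=(-1.635, 0.595)
t=2.800: state=(-1.502, 0.732)
t=3.000: state=(-1.342, 0.867)
t=3.200: state=(-1.154, 1.021)
t=3.400: state=(-0.931, 1.212)
t=3.600: state=(-0.665, 1.459)
t=3.800: state=(-0.343, 1.777)
t=4.000: state=(0.050, 2.154)
t=4.200: state=(0.516, 2.482)
t=4.400: state=(1.022, 2.507)
t=4.600: state=(1.482, 2.009)
t=4.800: state=(1.803, 1.179)
t=5.000: state=(1.960, 0.435)
t=5.200: state=(1.994, -0.053)
t=5.400: state=(1.953, -0.338)
t=5.500: state=(1.914, -0.435)

(x, y) = (1.914, -0.435)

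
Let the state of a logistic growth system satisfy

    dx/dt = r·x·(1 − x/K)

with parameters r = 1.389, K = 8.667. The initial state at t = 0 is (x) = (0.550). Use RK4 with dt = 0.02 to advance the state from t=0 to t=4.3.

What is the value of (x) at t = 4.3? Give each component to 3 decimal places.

t=0.000: state=(0.550)
step 1 (dt=0.02): k1=(0.715), k2=(0.724), k3=(0.724), k4=(0.733); state += dt/6·(k1+2k2+2k3+k4)
t=0.020: state=(0.564)
t=0.040: state=(0.579)
t=0.060: state=(0.595)
continuing one RK4 step at a time; state shown every 10 steps (Δt=0.2):
t=0.200: state=(0.712)
t=0.400: state=(0.915)
t=0.600: state=(1.169)
t=0.800: state=(1.480)
t=1.000: state=(1.852)
t=1.200: state=(2.289)
t=1.400: state=(2.786)
t=1.600: state=(3.335)
t=1.800: state=(3.920)
t=2.000: state=(4.520)
t=2.200: state=(5.114)
t=2.400: state=(5.678)
t=2.600: state=(6.197)
t=2.800: state=(6.657)
t=3.000: state=(7.054)
t=3.200: state=(7.387)
t=3.400: state=(7.662)
t=3.600: state=(7.883)
t=3.800: state=(8.060)
t=4.000: state=(8.199)
t=4.200: state=(8.308)
t=4.300: state=(8.353)

(x) = (8.353)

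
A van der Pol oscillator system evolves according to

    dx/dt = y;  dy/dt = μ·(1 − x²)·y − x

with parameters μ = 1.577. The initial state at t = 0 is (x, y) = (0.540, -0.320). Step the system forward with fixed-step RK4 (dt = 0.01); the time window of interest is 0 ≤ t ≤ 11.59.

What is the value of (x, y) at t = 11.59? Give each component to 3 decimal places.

t=0.000: state=(0.540, -0.320)
step 1 (dt=0.01): k1=(-0.320, -0.897), k2=(-0.324, -0.902), k3=(-0.325, -0.902), k4=(-0.329, -0.906); state += dt/6·(k1+2k2+2k3+k4)
t=0.010: state=(0.537, -0.329)
t=0.020: state=(0.533, -0.338)
t=0.030: state=(0.530, -0.347)
continuing one RK4 step at a time; state shown every 50 steps (Δt=0.5):
t=0.500: state=(0.245, -0.919)
t=1.000: state=(-0.457, -1.937)
t=1.500: state=(-1.449, -1.466)
t=2.000: state=(-1.737, 0.066)
t=2.500: state=(-1.582, 0.473)
t=3.000: state=(-1.290, 0.703)
t=3.500: state=(-0.846, 1.137)
t=4.000: state=(-0.025, 2.356)
t=4.500: state=(1.468, 2.698)
t=5.000: state=(2.014, 0.001)
t=5.500: state=(1.882, -0.399)
t=6.000: state=(1.652, -0.516)
t=6.500: state=(1.358, -0.680)
t=7.000: state=(0.941, -1.042)
t=7.500: state=(0.209, -2.072)
t=8.000: state=(-1.230, -3.130)
t=8.500: state=(-2.008, -0.201)
t=9.000: state=(-1.915, 0.373)
t=9.500: state=(-1.696, 0.495)
t=10.000: state=(-1.415, 0.644)
t=10.500: state=(-1.027, 0.952)
t=11.000: state=(-0.376, 1.805)
t=11.500: state=(0.949, 3.310)
t=11.590: state=(1.240, 3.117)

(x, y) = (1.240, 3.117)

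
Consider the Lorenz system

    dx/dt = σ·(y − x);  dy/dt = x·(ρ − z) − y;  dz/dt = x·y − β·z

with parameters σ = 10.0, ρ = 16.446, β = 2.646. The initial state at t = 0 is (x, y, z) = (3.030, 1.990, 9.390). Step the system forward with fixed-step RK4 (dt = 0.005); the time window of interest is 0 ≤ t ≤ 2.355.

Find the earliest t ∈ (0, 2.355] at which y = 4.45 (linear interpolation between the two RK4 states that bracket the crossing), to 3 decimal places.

t = 0.121

t=0.000: state=(3.030, 1.990, 9.390)
step 1 (dt=0.005): k1=(-10.400, 19.390, -18.816), k2=(-9.655, 19.299, -18.598), k3=(-9.676, 19.311, -18.596), k4=(-8.951, 19.229, -18.379); state += dt/6·(k1+2k2+2k3+k4)
t=0.005: state=(2.982, 2.087, 9.297)
t=0.010: state=(2.940, 2.182, 9.206)
t=0.015: state=(2.906, 2.278, 9.118)
continuing one RK4 step at a time; state shown every 20 steps (Δt=0.1):
t=0.100: state=(3.085, 3.971, 7.974)
t=0.120: state=(3.289, 4.432, 7.823)
next step: t=0.125: state=(3.347, 4.553, 7.794) — y has crossed 4.45
linear interpolation between t=0.120 (4.43171) and t=0.125 (4.55253) → t≈0.121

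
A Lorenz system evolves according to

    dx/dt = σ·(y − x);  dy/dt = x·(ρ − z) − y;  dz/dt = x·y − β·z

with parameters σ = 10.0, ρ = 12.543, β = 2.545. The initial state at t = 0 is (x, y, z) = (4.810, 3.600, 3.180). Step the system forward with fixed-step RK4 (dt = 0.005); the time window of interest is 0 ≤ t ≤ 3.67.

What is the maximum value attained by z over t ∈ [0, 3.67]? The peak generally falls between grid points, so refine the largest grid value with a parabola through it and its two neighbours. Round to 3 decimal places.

t=0.000: state=(4.810, 3.600, 3.180)
step 1 (dt=0.005): k1=(-12.100, 41.436, 9.223), k2=(-10.762, 40.939, 9.550), k3=(-10.807, 40.968, 9.555), k4=(-9.511, 40.498, 9.881); state += dt/6·(k1+2k2+2k3+k4)
t=0.005: state=(4.756, 3.805, 3.228)
t=0.010: state=(4.715, 4.005, 3.279)
t=0.015: state=(4.685, 4.202, 3.333)
continuing one RK4 step at a time; state shown every 40 steps (Δt=0.2):
t=0.200: state=(7.720, 10.112, 8.987)
t=0.400: state=(7.932, 5.278, 17.319)
t=0.600: state=(2.896, 1.465, 12.570)
t=0.800: state=(1.918, 2.090, 8.106)
t=1.000: state=(3.153, 4.241, 6.091)
t=1.200: state=(6.310, 8.182, 8.522)
t=1.400: state=(7.936, 6.994, 15.208)
t=1.600: state=(4.438, 2.877, 13.508)
t=1.800: state=(2.999, 3.005, 9.576)
t=2.000: state=(4.021, 4.986, 7.885)
t=2.200: state=(6.454, 7.636, 10.245)
t=2.400: state=(6.980, 6.126, 14.246)
t=2.600: state=(4.614, 3.633, 12.682)
t=2.800: state=(3.814, 3.955, 9.897)
t=3.000: state=(4.893, 5.743, 9.230)
t=3.200: state=(6.525, 7.023, 11.648)
t=3.400: state=(6.129, 5.347, 13.444)
t=3.600: state=(4.617, 4.130, 11.818)
t=3.670: state=(4.379, 4.185, 11.078)
largest grid value and its neighbours: z(0.390)=17.31643, z(0.395)=17.32383, z(0.400)=17.31881
parabola through these three points peaks at t≈0.395 with z≈17.32388

max z = 17.324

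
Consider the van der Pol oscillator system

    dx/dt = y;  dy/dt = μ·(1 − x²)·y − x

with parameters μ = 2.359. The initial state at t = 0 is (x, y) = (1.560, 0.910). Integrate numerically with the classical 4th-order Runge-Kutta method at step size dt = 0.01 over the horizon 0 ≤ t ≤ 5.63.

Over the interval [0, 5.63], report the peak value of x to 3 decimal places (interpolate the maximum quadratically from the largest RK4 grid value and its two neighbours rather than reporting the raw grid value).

max x = 1.672

t=0.000: state=(1.560, 0.910)
step 1 (dt=0.01): k1=(0.910, -4.637), k2=(0.887, -4.593), k3=(0.887, -4.593), k4=(0.864, -4.548); state += dt/6·(k1+2k2+2k3+k4)
t=0.010: state=(1.569, 0.864)
t=0.020: state=(1.577, 0.819)
t=0.030: state=(1.585, 0.775)
continuing one RK4 step at a time; state shown every 20 steps (Δt=0.2):
t=0.200: state=(1.663, 0.196)
t=0.400: state=(1.664, -0.141)
t=0.600: state=(1.619, -0.290)
t=0.800: state=(1.552, -0.370)
t=1.000: state=(1.473, -0.429)
t=1.200: state=(1.381, -0.490)
t=1.400: state=(1.275, -0.566)
t=1.600: state=(1.152, -0.672)
t=1.800: state=(1.003, -0.830)
t=2.000: state=(0.814, -1.090)
t=2.200: state=(0.554, -1.550)
t=2.400: state=(0.167, -2.408)
t=2.600: state=(-0.445, -3.756)
t=2.800: state=(-1.267, -3.995)
t=3.000: state=(-1.849, -1.678)
t=3.200: state=(-2.013, -0.230)
t=3.400: state=(-2.011, 0.159)
t=3.600: state=(-1.967, 0.255)
t=3.800: state=(-1.913, 0.287)
t=4.000: state=(-1.853, 0.307)
t=4.200: state=(-1.790, 0.325)
t=4.400: state=(-1.723, 0.346)
t=4.600: state=(-1.651, 0.371)
t=4.800: state=(-1.574, 0.402)
t=5.000: state=(-1.490, 0.441)
t=5.200: state=(-1.397, 0.492)
t=5.400: state=(-1.292, 0.561)
t=5.600: state=(-1.171, 0.659)
t=5.630: state=(-1.151, 0.678)
largest grid value and its neighbours: x(0.290)=1.67195, x(0.300)=1.67195, x(0.310)=1.67180
parabola through these three points peaks at t≈0.296 with x≈1.67197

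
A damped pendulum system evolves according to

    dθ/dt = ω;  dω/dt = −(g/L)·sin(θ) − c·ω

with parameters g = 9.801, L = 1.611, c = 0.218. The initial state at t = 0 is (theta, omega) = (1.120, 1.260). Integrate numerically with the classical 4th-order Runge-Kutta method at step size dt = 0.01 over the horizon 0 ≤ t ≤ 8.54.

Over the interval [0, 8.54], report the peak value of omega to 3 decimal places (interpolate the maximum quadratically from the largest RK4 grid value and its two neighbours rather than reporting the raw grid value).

t=0.000: state=(1.120, 1.260)
step 1 (dt=0.01): k1=(1.260, -5.751), k2=(1.231, -5.761), k3=(1.231, -5.761), k4=(1.202, -5.770); state += dt/6·(k1+2k2+2k3+k4)
t=0.010: state=(1.132, 1.202)
t=0.020: state=(1.144, 1.145)
t=0.030: state=(1.155, 1.087)
continuing one RK4 step at a time; state shown every 50 steps (Δt=0.5):
t=0.500: state=(1.031, -1.544)
t=1.000: state=(-0.149, -2.631)
t=1.500: state=(-1.034, -0.589)
t=2.000: state=(-0.689, 1.818)
t=2.500: state=(0.406, 2.011)
t=3.000: state=(0.910, -0.149)
t=3.500: state=(0.322, -1.932)
t=4.000: state=(-0.587, -1.259)
t=4.500: state=(-0.704, 0.799)
t=5.000: state=(0.024, 1.746)
t=5.500: state=(0.647, 0.472)
t=6.000: state=(0.429, -1.218)
t=6.500: state=(-0.288, -1.280)
t=7.000: state=(-0.577, 0.227)
t=7.500: state=(-0.134, 1.310)
t=8.000: state=(0.428, 0.666)
t=8.500: state=(0.405, -0.722)
t=8.540: state=(0.374, -0.807)
largest grid value and its neighbours: omega(2.270)=2.33714, omega(2.280)=2.33786, omega(2.290)=2.33716
parabola through these three points peaks at t≈2.280 with omega≈2.33786

max omega = 2.338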